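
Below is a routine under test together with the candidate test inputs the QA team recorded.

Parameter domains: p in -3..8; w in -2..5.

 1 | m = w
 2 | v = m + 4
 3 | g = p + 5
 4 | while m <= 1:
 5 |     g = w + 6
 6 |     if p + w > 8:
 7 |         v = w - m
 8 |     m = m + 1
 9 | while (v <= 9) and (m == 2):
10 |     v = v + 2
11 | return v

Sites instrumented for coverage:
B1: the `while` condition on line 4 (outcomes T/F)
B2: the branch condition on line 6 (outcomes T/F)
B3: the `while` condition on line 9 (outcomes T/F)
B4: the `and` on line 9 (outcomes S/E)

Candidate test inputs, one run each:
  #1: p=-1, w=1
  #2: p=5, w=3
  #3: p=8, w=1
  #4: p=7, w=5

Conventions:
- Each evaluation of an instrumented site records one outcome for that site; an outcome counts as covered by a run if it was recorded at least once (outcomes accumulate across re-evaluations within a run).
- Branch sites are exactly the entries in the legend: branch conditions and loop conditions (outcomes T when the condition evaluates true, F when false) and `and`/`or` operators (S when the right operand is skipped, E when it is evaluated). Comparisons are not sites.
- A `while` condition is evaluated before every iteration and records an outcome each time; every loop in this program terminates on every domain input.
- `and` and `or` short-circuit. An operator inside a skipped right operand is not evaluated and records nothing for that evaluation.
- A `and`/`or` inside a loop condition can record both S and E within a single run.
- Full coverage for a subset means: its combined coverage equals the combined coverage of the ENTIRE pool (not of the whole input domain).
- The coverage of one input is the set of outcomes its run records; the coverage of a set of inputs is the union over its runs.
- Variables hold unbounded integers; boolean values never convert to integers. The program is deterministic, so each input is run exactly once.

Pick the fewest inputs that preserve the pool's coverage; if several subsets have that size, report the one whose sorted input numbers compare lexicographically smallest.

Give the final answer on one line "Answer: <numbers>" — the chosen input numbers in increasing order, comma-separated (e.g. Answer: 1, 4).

#1 (p=-1, w=1) -> B1->T, B2->F, B1->F, B4->E, B3->T, B4->E, B3->T, B4->E, B3->T, B4->S, B3->F; covered: B1=T, B1=F, B2=F, B3=T, B3=F, B4=S, B4=E
#2 (p=5, w=3) -> B1->F, B4->E, B3->F; covered: B1=F, B3=F, B4=E
#3 (p=8, w=1) -> B1->T, B2->T, B1->F, B4->E, B3->T, B4->E, B3->T, B4->E, B3->T, B4->E, B3->T, B4->E, B3->T, B4->S, ...; covered: B1=T, B1=F, B2=T, B3=T, B3=F, B4=S, B4=E
#4 (p=7, w=5) -> B1->F, B4->E, B3->F; covered: B1=F, B3=F, B4=E
union over all inputs: B1=T, B1=F, B2=T, B2=F, B3=T, B3=F, B4=S, B4=E (8 outcomes)
size 1 is not enough: best union over all size-1 subsets is 7/8
inputs {1, 3} (size 2) cover everything; no size-2 subset with a lexicographically smaller index list covers all 8

Answer: 1, 3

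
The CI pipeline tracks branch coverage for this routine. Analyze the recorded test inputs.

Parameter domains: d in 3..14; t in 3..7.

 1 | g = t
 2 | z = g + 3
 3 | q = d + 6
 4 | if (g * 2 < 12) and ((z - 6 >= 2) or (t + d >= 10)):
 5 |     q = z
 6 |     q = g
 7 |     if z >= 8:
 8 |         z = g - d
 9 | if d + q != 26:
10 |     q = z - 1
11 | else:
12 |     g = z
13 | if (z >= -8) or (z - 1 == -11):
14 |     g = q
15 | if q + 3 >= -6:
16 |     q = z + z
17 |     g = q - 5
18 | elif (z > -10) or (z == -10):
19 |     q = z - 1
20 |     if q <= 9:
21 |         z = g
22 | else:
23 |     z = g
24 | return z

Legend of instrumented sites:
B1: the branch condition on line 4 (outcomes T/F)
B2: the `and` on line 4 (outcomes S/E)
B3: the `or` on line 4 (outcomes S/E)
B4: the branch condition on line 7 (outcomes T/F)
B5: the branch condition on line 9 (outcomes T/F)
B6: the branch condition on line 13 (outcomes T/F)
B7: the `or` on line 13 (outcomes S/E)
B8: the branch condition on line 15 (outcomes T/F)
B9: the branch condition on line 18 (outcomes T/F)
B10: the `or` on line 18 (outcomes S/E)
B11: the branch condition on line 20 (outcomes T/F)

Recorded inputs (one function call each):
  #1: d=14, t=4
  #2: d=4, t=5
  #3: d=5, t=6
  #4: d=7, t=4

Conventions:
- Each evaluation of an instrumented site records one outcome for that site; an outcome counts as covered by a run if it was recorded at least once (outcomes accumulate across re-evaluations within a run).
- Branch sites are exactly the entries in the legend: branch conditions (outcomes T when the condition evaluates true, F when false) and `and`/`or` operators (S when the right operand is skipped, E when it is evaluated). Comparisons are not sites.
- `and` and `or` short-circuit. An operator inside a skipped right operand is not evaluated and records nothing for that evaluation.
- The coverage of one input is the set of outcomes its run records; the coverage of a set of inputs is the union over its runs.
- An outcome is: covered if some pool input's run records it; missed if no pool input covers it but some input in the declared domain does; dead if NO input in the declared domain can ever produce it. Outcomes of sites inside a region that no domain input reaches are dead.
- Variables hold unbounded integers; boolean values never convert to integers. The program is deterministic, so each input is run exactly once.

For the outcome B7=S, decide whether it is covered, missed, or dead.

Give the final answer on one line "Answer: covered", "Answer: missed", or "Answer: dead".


B7=S is recorded by pool input(s) 1, 2, 3, 4 -> covered
Answer: covered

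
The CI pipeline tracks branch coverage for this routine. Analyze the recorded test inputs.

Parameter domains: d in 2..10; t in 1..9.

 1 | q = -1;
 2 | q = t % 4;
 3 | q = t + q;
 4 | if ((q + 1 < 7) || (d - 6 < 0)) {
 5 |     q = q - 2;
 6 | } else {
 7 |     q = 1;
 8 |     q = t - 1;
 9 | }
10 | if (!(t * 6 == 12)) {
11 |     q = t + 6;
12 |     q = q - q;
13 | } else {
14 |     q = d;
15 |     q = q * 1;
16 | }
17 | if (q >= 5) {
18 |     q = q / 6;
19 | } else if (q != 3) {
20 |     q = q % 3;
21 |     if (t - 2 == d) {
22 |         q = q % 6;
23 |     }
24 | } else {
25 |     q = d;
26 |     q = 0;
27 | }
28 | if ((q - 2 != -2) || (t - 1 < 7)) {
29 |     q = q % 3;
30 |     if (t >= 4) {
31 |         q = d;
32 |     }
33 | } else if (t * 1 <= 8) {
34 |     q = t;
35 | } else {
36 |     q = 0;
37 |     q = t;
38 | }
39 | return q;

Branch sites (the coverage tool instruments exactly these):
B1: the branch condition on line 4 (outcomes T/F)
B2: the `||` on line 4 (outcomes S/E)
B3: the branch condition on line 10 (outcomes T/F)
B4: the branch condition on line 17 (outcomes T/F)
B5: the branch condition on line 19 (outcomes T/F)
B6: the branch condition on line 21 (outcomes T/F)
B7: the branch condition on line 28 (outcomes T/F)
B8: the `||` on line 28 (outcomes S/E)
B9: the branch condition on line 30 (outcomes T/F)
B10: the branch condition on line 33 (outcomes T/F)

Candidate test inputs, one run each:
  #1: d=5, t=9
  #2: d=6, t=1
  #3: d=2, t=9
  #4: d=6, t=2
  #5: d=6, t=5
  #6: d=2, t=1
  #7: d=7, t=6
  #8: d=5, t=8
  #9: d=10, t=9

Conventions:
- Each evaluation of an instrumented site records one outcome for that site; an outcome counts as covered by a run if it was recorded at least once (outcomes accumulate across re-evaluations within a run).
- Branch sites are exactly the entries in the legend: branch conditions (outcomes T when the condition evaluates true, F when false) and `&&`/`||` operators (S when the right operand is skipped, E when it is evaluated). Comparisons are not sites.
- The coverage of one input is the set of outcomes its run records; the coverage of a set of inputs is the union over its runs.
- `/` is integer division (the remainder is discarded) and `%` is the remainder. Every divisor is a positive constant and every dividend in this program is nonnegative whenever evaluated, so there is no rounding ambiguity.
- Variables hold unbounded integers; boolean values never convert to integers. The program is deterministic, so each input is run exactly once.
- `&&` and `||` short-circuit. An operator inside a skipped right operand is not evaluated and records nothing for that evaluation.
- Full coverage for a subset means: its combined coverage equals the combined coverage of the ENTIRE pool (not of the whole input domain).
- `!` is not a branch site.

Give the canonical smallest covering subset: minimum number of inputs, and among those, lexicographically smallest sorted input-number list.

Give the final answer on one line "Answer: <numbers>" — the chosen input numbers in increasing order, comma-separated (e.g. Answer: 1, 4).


run #1 (d=5, t=9) records B1=T, B2=E, B3=T, B4=F, B5=T, B6=F, B7=F, B8=E, B10=F
run #2 (d=6, t=1) records B1=T, B2=S, B3=T, B4=F, B5=T, B6=F, B7=T, B8=E, B9=F
run #3 (d=2, t=9) records B1=T, B2=E, B3=T, B4=F, B5=T, B6=F, B7=F, B8=E, B10=F
run #4 (d=6, t=2) records B1=T, B2=S, B3=F, B4=T, B7=T, B8=S, B9=F
run #5 (d=6, t=5) records B1=F, B2=E, B3=T, B4=F, B5=T, B6=F, B7=T, B8=E, B9=T
run #6 (d=2, t=1) records B1=T, B2=S, B3=T, B4=F, B5=T, B6=F, B7=T, B8=E, B9=F
run #7 (d=7, t=6) records B1=F, B2=E, B3=T, B4=F, B5=T, B6=F, B7=T, B8=E, B9=T
run #8 (d=5, t=8) records B1=T, B2=E, B3=T, B4=F, B5=T, B6=F, B7=F, B8=E, B10=T
run #9 (d=10, t=9) records B1=F, B2=E, B3=T, B4=F, B5=T, B6=F, B7=F, B8=E, B10=F
the full pool covers 18 outcomes: B1=T, B1=F, B2=S, B2=E, B3=T, B3=F, B4=T, B4=F, B5=T, B6=F, B7=T, B7=F, B8=S, B8=E, B9=T, B9=F, B10=T, B10=F
checked all size-1 subsets: none covers 18 outcomes (max 9/18)
checked all size-2 subsets: none covers 18 outcomes (max 16/18)
checked all size-3 subsets: none covers 18 outcomes (max 17/18)
the canonical winner is {1, 4, 5, 8}: size 4, full 18-outcome coverage, earliest index list among size-4 covers
Answer: 1, 4, 5, 8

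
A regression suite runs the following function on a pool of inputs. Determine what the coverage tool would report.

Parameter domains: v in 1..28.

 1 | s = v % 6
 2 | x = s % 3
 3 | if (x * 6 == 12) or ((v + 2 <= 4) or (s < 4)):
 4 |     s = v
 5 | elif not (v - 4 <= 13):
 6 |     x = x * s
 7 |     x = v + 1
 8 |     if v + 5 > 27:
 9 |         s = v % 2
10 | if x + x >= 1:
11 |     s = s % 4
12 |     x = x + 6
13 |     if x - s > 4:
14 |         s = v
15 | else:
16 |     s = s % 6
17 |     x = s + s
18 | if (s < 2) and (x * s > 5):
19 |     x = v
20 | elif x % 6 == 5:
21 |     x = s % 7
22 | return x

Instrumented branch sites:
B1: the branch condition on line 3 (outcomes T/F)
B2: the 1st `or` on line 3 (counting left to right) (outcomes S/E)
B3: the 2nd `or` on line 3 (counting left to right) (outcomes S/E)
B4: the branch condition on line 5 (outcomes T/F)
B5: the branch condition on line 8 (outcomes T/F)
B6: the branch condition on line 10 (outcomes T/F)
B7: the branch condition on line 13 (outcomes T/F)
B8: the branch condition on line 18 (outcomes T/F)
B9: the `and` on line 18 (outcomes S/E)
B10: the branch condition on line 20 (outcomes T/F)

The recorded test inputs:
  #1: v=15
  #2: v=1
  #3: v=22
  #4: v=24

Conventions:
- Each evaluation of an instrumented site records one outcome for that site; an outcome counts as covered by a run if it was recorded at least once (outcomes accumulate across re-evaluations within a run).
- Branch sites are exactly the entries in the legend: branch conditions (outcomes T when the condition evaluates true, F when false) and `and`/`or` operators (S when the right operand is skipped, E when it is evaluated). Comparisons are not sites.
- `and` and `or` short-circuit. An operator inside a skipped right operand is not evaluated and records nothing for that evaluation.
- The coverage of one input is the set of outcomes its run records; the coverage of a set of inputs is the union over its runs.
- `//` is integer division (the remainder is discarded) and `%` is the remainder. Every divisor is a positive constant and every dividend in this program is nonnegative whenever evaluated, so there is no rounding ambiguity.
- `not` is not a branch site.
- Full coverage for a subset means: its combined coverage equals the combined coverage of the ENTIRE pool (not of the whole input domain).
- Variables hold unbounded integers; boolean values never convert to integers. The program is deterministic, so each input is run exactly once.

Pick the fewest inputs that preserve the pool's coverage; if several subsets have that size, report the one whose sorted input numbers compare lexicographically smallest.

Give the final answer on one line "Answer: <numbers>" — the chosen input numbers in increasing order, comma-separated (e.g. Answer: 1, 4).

run #1 (v=15) runs B2->E, B3->E, B1->T, B6->F, B9->S, B8->F, B10->F; records B1=T, B2=E, B3=E, B6=F, B8=F, B9=S, B10=F
run #2 (v=1) runs B2->E, B3->S, B1->T, B6->T, B7->T, B9->E, B8->T; records B1=T, B2=E, B3=S, B6=T, B7=T, B8=T, B9=E
run #3 (v=22) runs B2->E, B3->E, B1->F, B4->T, B5->F, B6->T, B7->T, B9->S, B8->F, B10->T; records B1=F, B2=E, B3=E, B4=T, B5=F, B6=T, B7=T, B8=F, B9=S, B10=T
run #4 (v=24) runs B2->E, B3->E, B1->T, B6->F, B9->E, B8->F, B10->F; records B1=T, B2=E, B3=E, B6=F, B8=F, B9=E, B10=F
pool-wide coverage (16 outcomes): B1=T, B1=F, B2=E, B3=S, B3=E, B4=T, B5=F, B6=T, B6=F, B7=T, B8=T, B8=F, B9=S, B9=E, B10=T, B10=F
every size-1 subset falls short of the 16 outcomes (best: 10/16)
every size-2 subset falls short of the 16 outcomes (best: 14/16)
at size 3, {1, 2, 3} reaches all 16 outcomes; every lexicographically earlier size-3 subset fails

Answer: 1, 2, 3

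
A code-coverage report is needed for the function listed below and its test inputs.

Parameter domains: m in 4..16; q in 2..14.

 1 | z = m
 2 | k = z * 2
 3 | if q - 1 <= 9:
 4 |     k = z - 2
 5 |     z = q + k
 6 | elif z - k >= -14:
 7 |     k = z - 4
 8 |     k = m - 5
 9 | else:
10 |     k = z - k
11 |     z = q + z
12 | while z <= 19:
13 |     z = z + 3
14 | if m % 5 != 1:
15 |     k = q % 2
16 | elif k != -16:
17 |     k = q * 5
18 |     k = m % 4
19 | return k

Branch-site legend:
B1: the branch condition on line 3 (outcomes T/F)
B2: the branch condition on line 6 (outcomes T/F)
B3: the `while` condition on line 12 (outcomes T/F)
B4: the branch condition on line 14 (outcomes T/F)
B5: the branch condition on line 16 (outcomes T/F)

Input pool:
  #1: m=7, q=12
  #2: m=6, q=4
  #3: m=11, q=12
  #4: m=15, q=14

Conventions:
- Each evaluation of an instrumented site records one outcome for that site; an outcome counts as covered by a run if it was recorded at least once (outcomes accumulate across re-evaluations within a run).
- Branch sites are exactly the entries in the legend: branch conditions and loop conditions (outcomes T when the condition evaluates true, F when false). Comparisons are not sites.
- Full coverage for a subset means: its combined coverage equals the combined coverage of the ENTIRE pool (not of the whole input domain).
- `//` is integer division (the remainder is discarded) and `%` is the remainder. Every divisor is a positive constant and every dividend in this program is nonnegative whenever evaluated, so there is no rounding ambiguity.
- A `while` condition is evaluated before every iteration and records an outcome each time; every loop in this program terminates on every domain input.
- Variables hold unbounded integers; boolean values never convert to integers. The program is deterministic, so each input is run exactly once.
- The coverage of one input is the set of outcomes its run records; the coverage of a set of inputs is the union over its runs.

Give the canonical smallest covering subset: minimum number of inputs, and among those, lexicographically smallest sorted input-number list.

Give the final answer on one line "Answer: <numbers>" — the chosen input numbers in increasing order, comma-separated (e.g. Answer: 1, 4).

input #1, m=7, q=12: outcomes B1=F, B2=T, B3=T, B3=F, B4=T
input #2, m=6, q=4: outcomes B1=T, B3=T, B3=F, B4=F, B5=T
input #3, m=11, q=12: outcomes B1=F, B2=T, B3=T, B3=F, B4=F, B5=T
input #4, m=15, q=14: outcomes B1=F, B2=F, B3=F, B4=T
together the pool reaches 9 outcomes: B1=T, B1=F, B2=T, B2=F, B3=T, B3=F, B4=T, B4=F, B5=T
every size-1 subset falls short of the 9 outcomes (best: 6/9)
every size-2 subset falls short of the 9 outcomes (best: 8/9)
inputs {1, 2, 4} (size 3) cover everything; no size-3 subset with a lexicographically smaller index list covers all 9

Answer: 1, 2, 4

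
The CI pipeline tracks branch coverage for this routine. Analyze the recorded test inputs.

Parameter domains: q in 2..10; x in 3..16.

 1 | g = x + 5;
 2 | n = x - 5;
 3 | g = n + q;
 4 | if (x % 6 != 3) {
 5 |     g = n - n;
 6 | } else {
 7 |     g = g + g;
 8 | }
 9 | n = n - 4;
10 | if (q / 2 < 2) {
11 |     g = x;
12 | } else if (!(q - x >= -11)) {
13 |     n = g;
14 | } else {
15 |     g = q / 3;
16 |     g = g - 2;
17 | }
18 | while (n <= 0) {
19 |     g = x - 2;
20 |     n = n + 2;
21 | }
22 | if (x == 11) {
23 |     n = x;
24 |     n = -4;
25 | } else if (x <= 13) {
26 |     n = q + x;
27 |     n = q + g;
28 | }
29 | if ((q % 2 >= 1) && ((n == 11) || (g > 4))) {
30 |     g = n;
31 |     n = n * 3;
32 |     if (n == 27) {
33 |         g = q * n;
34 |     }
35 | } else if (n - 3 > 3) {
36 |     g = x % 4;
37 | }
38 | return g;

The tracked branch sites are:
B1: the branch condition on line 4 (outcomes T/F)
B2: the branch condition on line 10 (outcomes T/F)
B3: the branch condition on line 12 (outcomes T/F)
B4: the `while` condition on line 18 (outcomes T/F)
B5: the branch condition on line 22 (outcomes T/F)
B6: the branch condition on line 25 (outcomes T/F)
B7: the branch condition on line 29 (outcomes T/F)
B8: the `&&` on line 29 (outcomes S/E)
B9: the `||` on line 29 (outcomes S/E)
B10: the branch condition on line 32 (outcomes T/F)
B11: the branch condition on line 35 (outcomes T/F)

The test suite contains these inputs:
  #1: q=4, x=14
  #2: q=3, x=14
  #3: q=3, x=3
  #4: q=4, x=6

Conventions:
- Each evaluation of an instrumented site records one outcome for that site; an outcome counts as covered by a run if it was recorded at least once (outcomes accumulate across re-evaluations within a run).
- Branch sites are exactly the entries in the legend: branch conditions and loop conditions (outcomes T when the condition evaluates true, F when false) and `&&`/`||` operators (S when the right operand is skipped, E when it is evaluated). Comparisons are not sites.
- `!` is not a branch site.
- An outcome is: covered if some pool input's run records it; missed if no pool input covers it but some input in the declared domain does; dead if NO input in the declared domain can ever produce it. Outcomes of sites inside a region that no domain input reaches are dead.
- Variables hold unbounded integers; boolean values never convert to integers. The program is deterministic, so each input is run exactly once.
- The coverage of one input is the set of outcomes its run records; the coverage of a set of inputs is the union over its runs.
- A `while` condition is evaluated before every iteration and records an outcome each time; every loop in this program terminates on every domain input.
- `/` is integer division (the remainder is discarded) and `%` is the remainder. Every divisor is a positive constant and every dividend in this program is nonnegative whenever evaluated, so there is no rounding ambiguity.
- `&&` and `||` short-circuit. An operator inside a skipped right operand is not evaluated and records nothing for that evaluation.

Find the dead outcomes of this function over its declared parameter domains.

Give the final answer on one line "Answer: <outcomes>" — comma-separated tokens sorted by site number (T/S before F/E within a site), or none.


checking every outcome against all 126 domain inputs:
  reachable outcomes have witnesses, e.g. B1=T (e.g. q=2, x=4), B1=F (e.g. q=2, x=3), B2=T (e.g. q=2, x=3), B2=F (e.g. q=4, x=3)
Answer: none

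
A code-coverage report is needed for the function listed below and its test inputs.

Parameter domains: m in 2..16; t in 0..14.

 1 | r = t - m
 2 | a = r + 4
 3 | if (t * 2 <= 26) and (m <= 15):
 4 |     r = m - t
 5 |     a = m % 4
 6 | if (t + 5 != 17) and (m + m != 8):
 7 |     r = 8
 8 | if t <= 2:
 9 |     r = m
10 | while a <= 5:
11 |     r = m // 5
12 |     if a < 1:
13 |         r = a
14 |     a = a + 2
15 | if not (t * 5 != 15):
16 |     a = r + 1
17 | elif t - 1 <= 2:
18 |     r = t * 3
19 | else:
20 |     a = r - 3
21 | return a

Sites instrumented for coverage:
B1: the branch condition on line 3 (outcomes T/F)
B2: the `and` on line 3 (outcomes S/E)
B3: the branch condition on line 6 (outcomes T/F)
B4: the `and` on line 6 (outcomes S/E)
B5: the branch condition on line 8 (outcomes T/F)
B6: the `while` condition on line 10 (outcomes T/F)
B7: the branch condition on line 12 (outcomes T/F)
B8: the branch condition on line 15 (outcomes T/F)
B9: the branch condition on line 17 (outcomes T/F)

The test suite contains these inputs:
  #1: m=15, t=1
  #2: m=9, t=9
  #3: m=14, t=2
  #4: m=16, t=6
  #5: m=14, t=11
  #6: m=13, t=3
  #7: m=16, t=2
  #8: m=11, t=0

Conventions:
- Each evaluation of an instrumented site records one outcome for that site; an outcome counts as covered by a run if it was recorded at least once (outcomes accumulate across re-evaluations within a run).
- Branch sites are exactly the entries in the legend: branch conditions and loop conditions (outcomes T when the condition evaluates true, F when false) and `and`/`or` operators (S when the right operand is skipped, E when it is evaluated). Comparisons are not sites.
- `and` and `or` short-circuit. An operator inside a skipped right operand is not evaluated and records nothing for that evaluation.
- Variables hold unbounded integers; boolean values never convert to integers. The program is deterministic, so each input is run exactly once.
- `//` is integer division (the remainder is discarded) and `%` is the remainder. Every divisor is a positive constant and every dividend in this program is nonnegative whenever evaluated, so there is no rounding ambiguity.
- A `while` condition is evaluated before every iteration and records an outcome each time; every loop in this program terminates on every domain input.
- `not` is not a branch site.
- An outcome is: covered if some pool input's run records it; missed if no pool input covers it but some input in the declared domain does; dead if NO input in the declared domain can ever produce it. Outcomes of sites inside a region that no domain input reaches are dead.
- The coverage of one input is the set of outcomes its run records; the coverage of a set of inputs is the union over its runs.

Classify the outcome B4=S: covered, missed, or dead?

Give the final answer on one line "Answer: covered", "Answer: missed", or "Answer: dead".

no pool input records B4=S
but domain input (m=2, t=12) does record it -> reachable, so missed

Answer: missed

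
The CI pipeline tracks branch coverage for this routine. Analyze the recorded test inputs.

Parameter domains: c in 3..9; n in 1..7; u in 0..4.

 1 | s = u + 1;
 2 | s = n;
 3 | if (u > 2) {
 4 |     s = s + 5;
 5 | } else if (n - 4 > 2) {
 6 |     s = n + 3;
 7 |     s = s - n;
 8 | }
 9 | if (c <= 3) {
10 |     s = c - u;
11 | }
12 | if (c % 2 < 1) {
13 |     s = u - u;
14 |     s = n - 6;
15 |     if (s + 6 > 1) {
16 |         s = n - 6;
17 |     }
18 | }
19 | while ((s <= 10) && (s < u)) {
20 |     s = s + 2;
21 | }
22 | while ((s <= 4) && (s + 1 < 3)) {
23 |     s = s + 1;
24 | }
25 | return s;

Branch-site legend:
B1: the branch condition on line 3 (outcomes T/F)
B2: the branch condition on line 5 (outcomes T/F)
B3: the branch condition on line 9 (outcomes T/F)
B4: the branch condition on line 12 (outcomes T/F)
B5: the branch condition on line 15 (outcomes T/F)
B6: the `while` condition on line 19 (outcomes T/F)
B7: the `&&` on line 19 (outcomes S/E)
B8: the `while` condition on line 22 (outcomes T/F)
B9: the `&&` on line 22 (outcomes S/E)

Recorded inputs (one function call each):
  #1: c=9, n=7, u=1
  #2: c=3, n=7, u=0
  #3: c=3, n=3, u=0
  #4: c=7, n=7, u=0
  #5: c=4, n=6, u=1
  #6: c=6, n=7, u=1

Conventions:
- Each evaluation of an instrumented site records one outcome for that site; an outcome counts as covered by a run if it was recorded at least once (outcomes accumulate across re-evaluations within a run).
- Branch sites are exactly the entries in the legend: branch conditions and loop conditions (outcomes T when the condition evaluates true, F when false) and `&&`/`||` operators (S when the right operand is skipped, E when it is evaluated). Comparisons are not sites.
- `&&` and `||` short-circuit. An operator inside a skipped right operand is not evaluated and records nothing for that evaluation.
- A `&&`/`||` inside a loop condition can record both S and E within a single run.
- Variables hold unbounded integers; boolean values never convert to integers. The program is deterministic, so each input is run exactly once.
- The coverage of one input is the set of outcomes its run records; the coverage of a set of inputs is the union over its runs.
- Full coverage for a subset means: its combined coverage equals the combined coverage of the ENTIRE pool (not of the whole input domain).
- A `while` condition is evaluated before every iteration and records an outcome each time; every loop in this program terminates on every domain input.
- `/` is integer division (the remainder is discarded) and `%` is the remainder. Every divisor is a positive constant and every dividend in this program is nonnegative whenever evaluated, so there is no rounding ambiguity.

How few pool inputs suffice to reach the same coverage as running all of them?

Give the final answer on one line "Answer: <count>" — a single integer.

run #1 (c=9, n=7, u=1) runs B1->F, B2->T, B3->F, B4->F, B7->E, B6->F, B9->E, B8->F; records B1=F, B2=T, B3=F, B4=F, B6=F, B7=E, B8=F, B9=E
run #2 (c=3, n=7, u=0) runs B1->F, B2->T, B3->T, B4->F, B7->E, B6->F, B9->E, B8->F; records B1=F, B2=T, B3=T, B4=F, B6=F, B7=E, B8=F, B9=E
run #3 (c=3, n=3, u=0) runs B1->F, B2->F, B3->T, B4->F, B7->E, B6->F, B9->E, B8->F; records B1=F, B2=F, B3=T, B4=F, B6=F, B7=E, B8=F, B9=E
run #4 (c=7, n=7, u=0) runs B1->F, B2->T, B3->F, B4->F, B7->E, B6->F, B9->E, B8->F; records B1=F, B2=T, B3=F, B4=F, B6=F, B7=E, B8=F, B9=E
run #5 (c=4, n=6, u=1) runs B1->F, B2->F, B3->F, B4->T, B5->T, B7->E, B6->T, B7->E, B6->F, B9->E, B8->F; records B1=F, B2=F, B3=F, B4=T, B5=T, B6=T, B6=F, B7=E, B8=F, B9=E
run #6 (c=6, n=7, u=1) runs B1->F, B2->T, B3->F, B4->T, B5->T, B7->E, B6->F, B9->E, B8->T, B9->E, B8->F; records B1=F, B2=T, B3=F, B4=T, B5=T, B6=F, B7=E, B8=T, B8=F, B9=E
union over all inputs: B1=F, B2=T, B2=F, B3=T, B3=F, B4=T, B4=F, B5=T, B6=T, B6=F, B7=E, B8=T, B8=F, B9=E (14 outcomes)
size 1 is not enough: best union over all size-1 subsets is 10/14
size 2 is not enough: best union over all size-2 subsets is 13/14
inputs {2, 5, 6} (size 3) cover everything; no size-3 subset with a lexicographically smaller index list covers all 14

Answer: 3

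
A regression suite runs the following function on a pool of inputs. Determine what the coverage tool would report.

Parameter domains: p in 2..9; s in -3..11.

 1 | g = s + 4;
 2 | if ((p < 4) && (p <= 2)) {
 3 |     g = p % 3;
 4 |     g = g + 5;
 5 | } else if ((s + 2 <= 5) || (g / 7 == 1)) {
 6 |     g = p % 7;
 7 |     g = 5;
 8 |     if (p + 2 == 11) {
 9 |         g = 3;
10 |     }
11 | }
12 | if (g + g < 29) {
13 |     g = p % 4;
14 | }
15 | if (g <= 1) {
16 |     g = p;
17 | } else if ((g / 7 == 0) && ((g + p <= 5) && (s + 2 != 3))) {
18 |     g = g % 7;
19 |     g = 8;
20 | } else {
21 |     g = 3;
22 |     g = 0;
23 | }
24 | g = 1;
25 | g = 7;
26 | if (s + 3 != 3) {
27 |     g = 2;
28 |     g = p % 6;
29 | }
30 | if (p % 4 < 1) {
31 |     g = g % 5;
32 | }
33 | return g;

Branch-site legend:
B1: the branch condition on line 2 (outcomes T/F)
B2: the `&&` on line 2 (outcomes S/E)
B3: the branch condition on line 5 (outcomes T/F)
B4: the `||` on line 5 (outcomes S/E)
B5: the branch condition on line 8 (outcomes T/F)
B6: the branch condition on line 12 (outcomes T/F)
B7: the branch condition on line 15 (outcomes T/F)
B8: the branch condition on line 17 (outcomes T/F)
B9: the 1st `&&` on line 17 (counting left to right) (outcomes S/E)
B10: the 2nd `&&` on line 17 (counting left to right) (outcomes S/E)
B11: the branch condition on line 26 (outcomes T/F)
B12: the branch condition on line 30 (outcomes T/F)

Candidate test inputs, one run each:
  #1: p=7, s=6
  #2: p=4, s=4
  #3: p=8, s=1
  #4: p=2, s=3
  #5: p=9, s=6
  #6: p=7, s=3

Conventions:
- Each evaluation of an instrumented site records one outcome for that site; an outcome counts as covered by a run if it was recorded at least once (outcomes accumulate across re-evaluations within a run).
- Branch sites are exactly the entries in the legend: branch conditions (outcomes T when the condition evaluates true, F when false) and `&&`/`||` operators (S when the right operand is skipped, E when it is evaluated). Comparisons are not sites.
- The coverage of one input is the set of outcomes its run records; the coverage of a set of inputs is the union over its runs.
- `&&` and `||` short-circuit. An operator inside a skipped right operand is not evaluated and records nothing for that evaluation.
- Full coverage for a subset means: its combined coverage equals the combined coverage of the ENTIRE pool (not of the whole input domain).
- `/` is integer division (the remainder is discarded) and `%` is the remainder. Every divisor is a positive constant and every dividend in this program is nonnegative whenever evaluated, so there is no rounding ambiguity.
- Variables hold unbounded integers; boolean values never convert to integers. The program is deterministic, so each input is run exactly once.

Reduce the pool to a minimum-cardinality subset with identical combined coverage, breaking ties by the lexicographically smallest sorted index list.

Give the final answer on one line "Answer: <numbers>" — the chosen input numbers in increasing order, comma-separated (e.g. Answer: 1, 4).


#1 (p=7, s=6) -> covered: B1=F, B2=S, B3=T, B4=E, B5=F, B6=T, B7=F, B8=F, B9=E, B10=S, B11=T, B12=F
#2 (p=4, s=4) -> covered: B1=F, B2=S, B3=T, B4=E, B5=F, B6=T, B7=T, B11=T, B12=T
#3 (p=8, s=1) -> covered: B1=F, B2=S, B3=T, B4=S, B5=F, B6=T, B7=T, B11=T, B12=T
#4 (p=2, s=3) -> covered: B1=T, B2=E, B6=T, B7=F, B8=T, B9=E, B10=E, B11=T, B12=F
#5 (p=9, s=6) -> covered: B1=F, B2=S, B3=T, B4=E, B5=T, B6=T, B7=T, B11=T, B12=F
#6 (p=7, s=3) -> covered: B1=F, B2=S, B3=T, B4=S, B5=F, B6=T, B7=F, B8=F, B9=E, B10=S, B11=T, B12=F
the full pool covers 20 outcomes: B1=T, B1=F, B2=S, B2=E, B3=T, B4=S, B4=E, B5=T, B5=F, B6=T, B7=T, B7=F, B8=T, B8=F, B9=E, B10=S, B10=E, B11=T, B12=T, B12=F
no size-1 subset reaches all 20 outcomes (best union: 12/20)
no size-2 subset reaches all 20 outcomes (best union: 16/20)
no size-3 subset reaches all 20 outcomes (best union: 19/20)
inputs {1, 3, 4, 5} (size 4) cover everything; no size-4 subset with a lexicographically smaller index list covers all 20
Answer: 1, 3, 4, 5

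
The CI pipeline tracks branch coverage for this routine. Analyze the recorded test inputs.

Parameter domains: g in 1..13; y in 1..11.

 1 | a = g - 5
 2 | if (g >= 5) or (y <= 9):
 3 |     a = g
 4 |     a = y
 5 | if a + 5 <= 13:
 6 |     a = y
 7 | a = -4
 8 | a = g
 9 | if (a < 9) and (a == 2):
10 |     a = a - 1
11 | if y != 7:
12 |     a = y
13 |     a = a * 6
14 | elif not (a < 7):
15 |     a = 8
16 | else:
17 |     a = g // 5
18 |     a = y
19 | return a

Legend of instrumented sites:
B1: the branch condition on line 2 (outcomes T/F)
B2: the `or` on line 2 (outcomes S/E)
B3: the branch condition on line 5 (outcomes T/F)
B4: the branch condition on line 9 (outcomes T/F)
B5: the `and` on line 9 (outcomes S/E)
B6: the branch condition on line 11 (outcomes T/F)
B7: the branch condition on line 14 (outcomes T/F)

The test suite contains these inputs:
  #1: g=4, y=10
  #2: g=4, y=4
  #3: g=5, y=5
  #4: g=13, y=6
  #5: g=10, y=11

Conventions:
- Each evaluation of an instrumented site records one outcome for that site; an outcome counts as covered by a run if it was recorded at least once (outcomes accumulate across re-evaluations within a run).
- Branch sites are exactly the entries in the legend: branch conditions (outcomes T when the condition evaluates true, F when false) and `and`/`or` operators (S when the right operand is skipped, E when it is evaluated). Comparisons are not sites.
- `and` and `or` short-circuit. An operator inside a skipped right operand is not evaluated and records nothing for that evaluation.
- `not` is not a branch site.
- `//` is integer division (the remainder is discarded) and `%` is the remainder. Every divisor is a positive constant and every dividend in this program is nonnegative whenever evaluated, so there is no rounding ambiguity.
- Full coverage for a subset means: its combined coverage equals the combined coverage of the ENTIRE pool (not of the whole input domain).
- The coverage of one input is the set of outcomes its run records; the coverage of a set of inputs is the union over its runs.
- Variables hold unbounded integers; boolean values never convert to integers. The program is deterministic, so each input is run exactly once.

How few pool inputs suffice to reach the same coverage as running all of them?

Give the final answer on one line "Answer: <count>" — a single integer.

run #1 (g=4, y=10) runs B2->E, B1->F, B3->T, B5->E, B4->F, B6->T; records B1=F, B2=E, B3=T, B4=F, B5=E, B6=T
run #2 (g=4, y=4) runs B2->E, B1->T, B3->T, B5->E, B4->F, B6->T; records B1=T, B2=E, B3=T, B4=F, B5=E, B6=T
run #3 (g=5, y=5) runs B2->S, B1->T, B3->T, B5->E, B4->F, B6->T; records B1=T, B2=S, B3=T, B4=F, B5=E, B6=T
run #4 (g=13, y=6) runs B2->S, B1->T, B3->T, B5->S, B4->F, B6->T; records B1=T, B2=S, B3=T, B4=F, B5=S, B6=T
run #5 (g=10, y=11) runs B2->S, B1->T, B3->F, B5->S, B4->F, B6->T; records B1=T, B2=S, B3=F, B4=F, B5=S, B6=T
pool-wide coverage (10 outcomes): B1=T, B1=F, B2=S, B2=E, B3=T, B3=F, B4=F, B5=S, B5=E, B6=T
checked all size-1 subsets: none covers 10 outcomes (max 6/10)
the canonical winner is {1, 5}: size 2, full 10-outcome coverage, earliest index list among size-2 covers

Answer: 2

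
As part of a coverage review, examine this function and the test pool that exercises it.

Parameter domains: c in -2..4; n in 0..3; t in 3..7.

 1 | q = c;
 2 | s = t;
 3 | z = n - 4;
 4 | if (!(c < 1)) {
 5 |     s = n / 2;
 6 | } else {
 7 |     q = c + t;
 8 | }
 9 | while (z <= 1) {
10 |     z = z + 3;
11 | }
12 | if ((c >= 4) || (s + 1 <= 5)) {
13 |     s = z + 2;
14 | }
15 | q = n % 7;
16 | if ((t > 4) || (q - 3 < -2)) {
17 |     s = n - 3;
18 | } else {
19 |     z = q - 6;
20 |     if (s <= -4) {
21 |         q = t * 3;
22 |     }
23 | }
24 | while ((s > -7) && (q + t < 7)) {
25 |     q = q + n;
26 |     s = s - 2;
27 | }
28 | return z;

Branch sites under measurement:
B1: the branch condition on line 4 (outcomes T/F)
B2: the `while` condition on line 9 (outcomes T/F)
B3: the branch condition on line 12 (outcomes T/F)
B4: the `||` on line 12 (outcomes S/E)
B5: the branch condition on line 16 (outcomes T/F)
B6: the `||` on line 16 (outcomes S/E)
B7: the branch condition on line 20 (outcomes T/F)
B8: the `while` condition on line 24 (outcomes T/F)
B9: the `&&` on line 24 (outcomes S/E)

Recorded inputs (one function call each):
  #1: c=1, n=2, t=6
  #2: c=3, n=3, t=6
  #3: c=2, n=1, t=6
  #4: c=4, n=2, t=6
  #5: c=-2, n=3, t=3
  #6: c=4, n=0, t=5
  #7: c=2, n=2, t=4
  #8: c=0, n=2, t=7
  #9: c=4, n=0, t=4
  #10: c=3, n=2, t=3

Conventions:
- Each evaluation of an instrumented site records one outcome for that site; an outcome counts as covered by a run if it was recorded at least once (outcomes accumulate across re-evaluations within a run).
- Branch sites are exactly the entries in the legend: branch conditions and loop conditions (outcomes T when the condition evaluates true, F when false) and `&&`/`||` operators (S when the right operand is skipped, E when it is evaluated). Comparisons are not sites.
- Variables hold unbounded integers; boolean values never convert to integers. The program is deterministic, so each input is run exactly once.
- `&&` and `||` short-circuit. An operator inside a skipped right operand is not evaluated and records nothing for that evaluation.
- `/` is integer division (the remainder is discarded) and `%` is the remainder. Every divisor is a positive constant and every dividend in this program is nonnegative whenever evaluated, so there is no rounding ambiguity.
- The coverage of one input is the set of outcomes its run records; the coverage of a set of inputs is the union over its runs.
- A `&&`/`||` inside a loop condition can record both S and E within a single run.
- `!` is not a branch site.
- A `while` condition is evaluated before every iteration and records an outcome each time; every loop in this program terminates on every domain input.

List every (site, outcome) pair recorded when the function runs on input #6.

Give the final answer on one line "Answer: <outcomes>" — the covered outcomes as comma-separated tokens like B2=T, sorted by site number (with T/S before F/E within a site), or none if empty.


Simulating input #6 (c=4, n=0, t=5) step by step:
  B1->T, B2->T, B2->T, B2->F, B4->S, B3->T, B6->S, B5->T, B9->E, B8->T
  B9->E, B8->T, B9->S, B8->F
collecting distinct outcomes: B1=T, B2=T, B2=F, B3=T, B4=S, B5=T, B6=S, B8=T, B8=F, B9=S, B9=E
Answer: B1=T, B2=T, B2=F, B3=T, B4=S, B5=T, B6=S, B8=T, B8=F, B9=S, B9=E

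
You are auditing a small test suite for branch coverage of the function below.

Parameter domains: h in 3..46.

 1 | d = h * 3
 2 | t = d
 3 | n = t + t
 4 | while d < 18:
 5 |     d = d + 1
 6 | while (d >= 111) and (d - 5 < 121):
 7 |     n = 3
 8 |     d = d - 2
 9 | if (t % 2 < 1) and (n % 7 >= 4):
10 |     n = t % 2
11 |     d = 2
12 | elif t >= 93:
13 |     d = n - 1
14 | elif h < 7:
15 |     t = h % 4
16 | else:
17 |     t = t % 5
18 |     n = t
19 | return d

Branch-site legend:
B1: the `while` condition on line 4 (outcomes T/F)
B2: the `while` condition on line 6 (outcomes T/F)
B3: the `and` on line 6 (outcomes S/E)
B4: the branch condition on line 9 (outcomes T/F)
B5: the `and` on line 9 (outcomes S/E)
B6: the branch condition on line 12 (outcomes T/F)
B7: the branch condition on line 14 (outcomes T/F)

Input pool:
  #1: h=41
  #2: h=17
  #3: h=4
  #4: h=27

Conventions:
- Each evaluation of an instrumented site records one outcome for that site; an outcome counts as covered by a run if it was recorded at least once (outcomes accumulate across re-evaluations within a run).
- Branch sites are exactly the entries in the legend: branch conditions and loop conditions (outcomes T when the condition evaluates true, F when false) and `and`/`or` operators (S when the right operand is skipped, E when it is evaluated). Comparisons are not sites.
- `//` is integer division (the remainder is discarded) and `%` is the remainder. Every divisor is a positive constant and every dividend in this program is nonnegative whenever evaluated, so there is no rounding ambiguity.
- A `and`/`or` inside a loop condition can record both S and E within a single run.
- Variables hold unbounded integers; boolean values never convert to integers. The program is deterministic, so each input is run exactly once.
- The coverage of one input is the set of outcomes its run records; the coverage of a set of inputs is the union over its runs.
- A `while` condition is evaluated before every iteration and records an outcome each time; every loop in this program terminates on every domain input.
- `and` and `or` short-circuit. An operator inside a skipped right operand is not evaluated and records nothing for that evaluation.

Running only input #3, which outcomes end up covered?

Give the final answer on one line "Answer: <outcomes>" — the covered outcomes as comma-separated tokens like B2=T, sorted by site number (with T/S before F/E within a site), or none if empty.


Event log for input #3 (h=4):
  B1->T, B1->T, B1->T, B1->T, B1->T, B1->T, B1->F, B3->S, B2->F, B5->E
  B4->F, B6->F, B7->T
collecting distinct outcomes: B1=T, B1=F, B2=F, B3=S, B4=F, B5=E, B6=F, B7=T
Answer: B1=T, B1=F, B2=F, B3=S, B4=F, B5=E, B6=F, B7=T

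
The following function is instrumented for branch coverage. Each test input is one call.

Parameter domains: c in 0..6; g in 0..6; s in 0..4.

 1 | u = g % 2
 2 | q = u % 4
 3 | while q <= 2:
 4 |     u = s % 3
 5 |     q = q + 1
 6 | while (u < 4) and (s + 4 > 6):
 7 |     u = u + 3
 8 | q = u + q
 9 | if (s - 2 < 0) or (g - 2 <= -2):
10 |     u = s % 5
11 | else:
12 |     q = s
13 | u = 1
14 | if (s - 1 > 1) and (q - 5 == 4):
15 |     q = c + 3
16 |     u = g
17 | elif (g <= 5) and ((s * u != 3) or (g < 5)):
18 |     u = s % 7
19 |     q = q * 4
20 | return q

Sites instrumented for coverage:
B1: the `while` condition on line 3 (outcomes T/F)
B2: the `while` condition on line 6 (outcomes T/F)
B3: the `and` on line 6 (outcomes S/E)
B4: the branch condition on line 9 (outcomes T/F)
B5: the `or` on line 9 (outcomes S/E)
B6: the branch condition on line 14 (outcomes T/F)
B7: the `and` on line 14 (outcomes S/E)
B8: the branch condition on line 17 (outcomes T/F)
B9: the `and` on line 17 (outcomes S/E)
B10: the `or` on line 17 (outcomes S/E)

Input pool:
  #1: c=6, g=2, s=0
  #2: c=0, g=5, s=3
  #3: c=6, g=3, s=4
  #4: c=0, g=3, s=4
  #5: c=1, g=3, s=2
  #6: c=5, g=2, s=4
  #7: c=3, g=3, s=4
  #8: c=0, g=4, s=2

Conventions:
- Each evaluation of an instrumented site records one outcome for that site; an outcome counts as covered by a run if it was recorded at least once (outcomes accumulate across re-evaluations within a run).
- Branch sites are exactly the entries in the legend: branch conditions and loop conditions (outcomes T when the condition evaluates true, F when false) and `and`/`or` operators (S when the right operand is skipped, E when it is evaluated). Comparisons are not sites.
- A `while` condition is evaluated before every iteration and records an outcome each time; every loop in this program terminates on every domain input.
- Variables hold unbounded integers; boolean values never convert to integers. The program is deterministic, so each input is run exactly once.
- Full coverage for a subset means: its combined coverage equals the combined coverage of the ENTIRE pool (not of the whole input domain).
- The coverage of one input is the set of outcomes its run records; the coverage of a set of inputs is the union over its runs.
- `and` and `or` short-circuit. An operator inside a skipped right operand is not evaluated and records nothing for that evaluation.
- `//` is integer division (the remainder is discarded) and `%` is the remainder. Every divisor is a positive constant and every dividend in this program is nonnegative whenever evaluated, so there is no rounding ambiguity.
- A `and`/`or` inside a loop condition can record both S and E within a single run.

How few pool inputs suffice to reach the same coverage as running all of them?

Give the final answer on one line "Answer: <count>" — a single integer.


#1 (c=6, g=2, s=0) -> covered: B1=T, B1=F, B2=F, B3=E, B4=T, B5=S, B6=F, B7=S, B8=T, B9=E, B10=S
#2 (c=0, g=5, s=3) -> covered: B1=T, B1=F, B2=T, B2=F, B3=S, B3=E, B4=F, B5=E, B6=F, B7=E, B8=F, B9=E, B10=E
#3 (c=6, g=3, s=4) -> covered: B1=T, B1=F, B2=T, B2=F, B3=S, B3=E, B4=F, B5=E, B6=F, B7=E, B8=T, B9=E, B10=S
#4 (c=0, g=3, s=4) -> covered: B1=T, B1=F, B2=T, B2=F, B3=S, B3=E, B4=F, B5=E, B6=F, B7=E, B8=T, B9=E, B10=S
#5 (c=1, g=3, s=2) -> covered: B1=T, B1=F, B2=F, B3=E, B4=F, B5=E, B6=F, B7=S, B8=T, B9=E, B10=S
#6 (c=5, g=2, s=4) -> covered: B1=T, B1=F, B2=T, B2=F, B3=S, B3=E, B4=F, B5=E, B6=F, B7=E, B8=T, B9=E, B10=S
#7 (c=3, g=3, s=4) -> covered: B1=T, B1=F, B2=T, B2=F, B3=S, B3=E, B4=F, B5=E, B6=F, B7=E, B8=T, B9=E, B10=S
#8 (c=0, g=4, s=2) -> covered: B1=T, B1=F, B2=F, B3=E, B4=F, B5=E, B6=F, B7=S, B8=T, B9=E, B10=S
pool-wide coverage (18 outcomes): B1=T, B1=F, B2=T, B2=F, B3=S, B3=E, B4=T, B4=F, B5=S, B5=E, B6=F, B7=S, B7=E, B8=T, B8=F, B9=E, B10=S, B10=E
size 1 is not enough: best union over all size-1 subsets is 13/18
at size 2, {1, 2} reaches all 18 outcomes; every lexicographically earlier size-2 subset fails
Answer: 2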